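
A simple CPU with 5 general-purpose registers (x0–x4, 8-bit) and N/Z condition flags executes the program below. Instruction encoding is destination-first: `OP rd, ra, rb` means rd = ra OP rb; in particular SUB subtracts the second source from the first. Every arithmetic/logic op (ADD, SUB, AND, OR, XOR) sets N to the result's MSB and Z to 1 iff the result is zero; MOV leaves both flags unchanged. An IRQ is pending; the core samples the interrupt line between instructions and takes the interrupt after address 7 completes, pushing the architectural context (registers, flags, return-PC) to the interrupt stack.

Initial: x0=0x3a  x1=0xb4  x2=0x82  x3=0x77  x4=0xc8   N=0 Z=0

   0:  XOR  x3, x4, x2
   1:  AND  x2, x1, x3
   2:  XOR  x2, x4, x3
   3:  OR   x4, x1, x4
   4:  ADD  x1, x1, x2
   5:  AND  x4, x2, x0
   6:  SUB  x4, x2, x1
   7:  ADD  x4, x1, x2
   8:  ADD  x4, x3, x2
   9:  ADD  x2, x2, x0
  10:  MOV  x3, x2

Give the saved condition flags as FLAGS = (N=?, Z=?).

FLAGS = (N=1, Z=0)

after  0: x0=0x3a x1=0xb4 x2=0x82 x3=0x4a x4=0xc8  N=0 Z=0
after  1: x0=0x3a x1=0xb4 x2=0x00 x3=0x4a x4=0xc8  N=0 Z=1
after  2: x0=0x3a x1=0xb4 x2=0x82 x3=0x4a x4=0xc8  N=1 Z=0
after  3: x0=0x3a x1=0xb4 x2=0x82 x3=0x4a x4=0xfc  N=1 Z=0
after  4: x0=0x3a x1=0x36 x2=0x82 x3=0x4a x4=0xfc  N=0 Z=0
after  5: x0=0x3a x1=0x36 x2=0x82 x3=0x4a x4=0x02  N=0 Z=0
after  6: x0=0x3a x1=0x36 x2=0x82 x3=0x4a x4=0x4c  N=0 Z=0
after  7: x0=0x3a x1=0x36 x2=0x82 x3=0x4a x4=0xb8  N=1 Z=0
-- IRQ taken; context saved, return-PC = 8 --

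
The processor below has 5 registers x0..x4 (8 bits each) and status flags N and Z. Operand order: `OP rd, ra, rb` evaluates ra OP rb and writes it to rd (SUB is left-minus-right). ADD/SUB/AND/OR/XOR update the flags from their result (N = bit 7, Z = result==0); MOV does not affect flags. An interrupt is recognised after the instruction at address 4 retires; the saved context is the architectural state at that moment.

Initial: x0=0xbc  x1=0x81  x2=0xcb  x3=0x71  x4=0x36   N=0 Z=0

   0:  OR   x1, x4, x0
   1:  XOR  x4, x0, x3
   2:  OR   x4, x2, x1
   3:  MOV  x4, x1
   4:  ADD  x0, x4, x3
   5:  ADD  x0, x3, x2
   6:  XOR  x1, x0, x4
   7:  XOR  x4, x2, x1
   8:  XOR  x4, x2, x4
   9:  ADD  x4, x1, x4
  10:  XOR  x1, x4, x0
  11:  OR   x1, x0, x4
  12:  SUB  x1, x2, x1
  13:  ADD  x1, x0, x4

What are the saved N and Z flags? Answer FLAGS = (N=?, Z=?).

FLAGS = (N=0, Z=0)

after  0: x0=0xbc x1=0xbe x2=0xcb x3=0x71 x4=0x36  N=1 Z=0
after  1: x0=0xbc x1=0xbe x2=0xcb x3=0x71 x4=0xcd  N=1 Z=0
after  2: x0=0xbc x1=0xbe x2=0xcb x3=0x71 x4=0xff  N=1 Z=0
after  3: x0=0xbc x1=0xbe x2=0xcb x3=0x71 x4=0xbe  N=1 Z=0
after  4: x0=0x2f x1=0xbe x2=0xcb x3=0x71 x4=0xbe  N=0 Z=0
-- IRQ taken; context saved, return-PC = 5 --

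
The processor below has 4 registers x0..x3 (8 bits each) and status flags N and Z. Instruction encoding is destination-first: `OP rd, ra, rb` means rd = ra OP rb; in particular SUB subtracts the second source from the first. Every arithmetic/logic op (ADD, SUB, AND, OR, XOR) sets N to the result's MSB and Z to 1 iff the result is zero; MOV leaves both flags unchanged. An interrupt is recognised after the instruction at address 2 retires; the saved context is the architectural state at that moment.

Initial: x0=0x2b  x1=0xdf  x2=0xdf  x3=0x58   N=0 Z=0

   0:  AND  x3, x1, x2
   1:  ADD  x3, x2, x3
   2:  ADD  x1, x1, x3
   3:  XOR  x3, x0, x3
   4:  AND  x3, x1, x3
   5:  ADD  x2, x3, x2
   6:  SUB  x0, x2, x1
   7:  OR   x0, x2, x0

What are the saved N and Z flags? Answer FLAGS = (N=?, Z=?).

FLAGS = (N=1, Z=0)

after  0: x0=0x2b x1=0xdf x2=0xdf x3=0xdf  N=1 Z=0
after  1: x0=0x2b x1=0xdf x2=0xdf x3=0xbe  N=1 Z=0
after  2: x0=0x2b x1=0x9d x2=0xdf x3=0xbe  N=1 Z=0
-- IRQ taken; context saved, return-PC = 3 --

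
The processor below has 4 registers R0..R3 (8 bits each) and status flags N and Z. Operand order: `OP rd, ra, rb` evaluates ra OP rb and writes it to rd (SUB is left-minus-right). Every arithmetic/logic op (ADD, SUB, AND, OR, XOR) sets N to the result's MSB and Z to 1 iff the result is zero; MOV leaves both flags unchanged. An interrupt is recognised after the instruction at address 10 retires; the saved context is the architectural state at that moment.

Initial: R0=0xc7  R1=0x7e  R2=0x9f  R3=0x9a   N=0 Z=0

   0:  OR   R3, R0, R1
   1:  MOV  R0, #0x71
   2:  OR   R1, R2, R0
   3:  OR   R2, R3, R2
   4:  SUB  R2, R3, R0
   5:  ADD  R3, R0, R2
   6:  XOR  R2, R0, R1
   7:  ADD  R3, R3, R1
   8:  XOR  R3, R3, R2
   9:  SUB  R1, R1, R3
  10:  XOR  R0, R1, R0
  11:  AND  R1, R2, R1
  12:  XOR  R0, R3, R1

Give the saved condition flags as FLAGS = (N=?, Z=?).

FLAGS = (N=1, Z=0)

after  0: R0=0xc7 R1=0x7e R2=0x9f R3=0xff  N=1 Z=0
after  1: R0=0x71 R1=0x7e R2=0x9f R3=0xff  N=1 Z=0
after  2: R0=0x71 R1=0xff R2=0x9f R3=0xff  N=1 Z=0
after  3: R0=0x71 R1=0xff R2=0xff R3=0xff  N=1 Z=0
after  4: R0=0x71 R1=0xff R2=0x8e R3=0xff  N=1 Z=0
after  5: R0=0x71 R1=0xff R2=0x8e R3=0xff  N=1 Z=0
after  6: R0=0x71 R1=0xff R2=0x8e R3=0xff  N=1 Z=0
after  7: R0=0x71 R1=0xff R2=0x8e R3=0xfe  N=1 Z=0
after  8: R0=0x71 R1=0xff R2=0x8e R3=0x70  N=0 Z=0
after  9: R0=0x71 R1=0x8f R2=0x8e R3=0x70  N=1 Z=0
after 10: R0=0xfe R1=0x8f R2=0x8e R3=0x70  N=1 Z=0
-- IRQ taken; context saved, return-PC = 11 --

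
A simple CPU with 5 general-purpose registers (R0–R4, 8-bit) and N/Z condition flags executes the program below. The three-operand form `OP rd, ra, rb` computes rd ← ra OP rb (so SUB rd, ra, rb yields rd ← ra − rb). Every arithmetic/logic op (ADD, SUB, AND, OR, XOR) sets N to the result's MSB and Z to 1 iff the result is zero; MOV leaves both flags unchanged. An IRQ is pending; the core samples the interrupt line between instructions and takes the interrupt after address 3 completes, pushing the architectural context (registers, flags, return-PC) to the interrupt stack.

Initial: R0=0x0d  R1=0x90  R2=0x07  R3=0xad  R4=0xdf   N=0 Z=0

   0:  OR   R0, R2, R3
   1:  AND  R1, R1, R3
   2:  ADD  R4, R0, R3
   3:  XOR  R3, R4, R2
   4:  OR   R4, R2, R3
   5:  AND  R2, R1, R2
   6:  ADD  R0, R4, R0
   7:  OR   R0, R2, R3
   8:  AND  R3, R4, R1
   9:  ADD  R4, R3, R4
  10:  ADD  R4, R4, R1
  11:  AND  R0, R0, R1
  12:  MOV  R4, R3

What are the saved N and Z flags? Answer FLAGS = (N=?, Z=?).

after  0: R0=0xaf R1=0x90 R2=0x07 R3=0xad R4=0xdf  N=1 Z=0
after  1: R0=0xaf R1=0x80 R2=0x07 R3=0xad R4=0xdf  N=1 Z=0
after  2: R0=0xaf R1=0x80 R2=0x07 R3=0xad R4=0x5c  N=0 Z=0
after  3: R0=0xaf R1=0x80 R2=0x07 R3=0x5b R4=0x5c  N=0 Z=0
-- IRQ taken; context saved, return-PC = 4 --

FLAGS = (N=0, Z=0)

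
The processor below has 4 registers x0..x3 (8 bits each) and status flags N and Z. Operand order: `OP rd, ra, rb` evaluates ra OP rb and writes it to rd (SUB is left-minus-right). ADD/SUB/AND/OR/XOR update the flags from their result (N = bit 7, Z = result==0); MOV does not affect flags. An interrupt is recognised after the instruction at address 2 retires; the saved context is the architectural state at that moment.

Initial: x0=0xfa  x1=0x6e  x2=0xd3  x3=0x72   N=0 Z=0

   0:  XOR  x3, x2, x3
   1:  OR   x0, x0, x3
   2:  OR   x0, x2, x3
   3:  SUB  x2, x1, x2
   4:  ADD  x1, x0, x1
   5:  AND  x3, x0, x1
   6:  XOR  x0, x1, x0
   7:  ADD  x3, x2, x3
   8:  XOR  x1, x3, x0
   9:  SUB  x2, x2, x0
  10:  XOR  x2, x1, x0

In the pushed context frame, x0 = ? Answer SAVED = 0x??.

SAVED = 0xf3

after  0: x0=0xfa x1=0x6e x2=0xd3 x3=0xa1  N=1 Z=0
after  1: x0=0xfb x1=0x6e x2=0xd3 x3=0xa1  N=1 Z=0
after  2: x0=0xf3 x1=0x6e x2=0xd3 x3=0xa1  N=1 Z=0
-- IRQ taken; context saved, return-PC = 3 --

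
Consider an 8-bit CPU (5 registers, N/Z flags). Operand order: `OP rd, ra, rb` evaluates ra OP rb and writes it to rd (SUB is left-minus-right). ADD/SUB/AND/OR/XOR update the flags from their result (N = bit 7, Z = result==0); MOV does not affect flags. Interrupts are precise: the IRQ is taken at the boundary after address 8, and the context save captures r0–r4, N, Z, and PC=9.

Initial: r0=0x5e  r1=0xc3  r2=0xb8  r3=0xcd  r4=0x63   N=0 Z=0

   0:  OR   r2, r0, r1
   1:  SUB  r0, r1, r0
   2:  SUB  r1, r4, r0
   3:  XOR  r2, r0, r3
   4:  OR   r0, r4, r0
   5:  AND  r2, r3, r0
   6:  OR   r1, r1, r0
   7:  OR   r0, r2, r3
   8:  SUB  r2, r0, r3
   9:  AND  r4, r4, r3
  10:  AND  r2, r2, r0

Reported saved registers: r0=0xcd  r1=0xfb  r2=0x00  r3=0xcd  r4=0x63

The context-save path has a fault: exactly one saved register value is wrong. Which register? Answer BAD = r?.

BAD = r1

after  0: r0=0x5e r1=0xc3 r2=0xdf r3=0xcd r4=0x63  N=1 Z=0
after  1: r0=0x65 r1=0xc3 r2=0xdf r3=0xcd r4=0x63  N=0 Z=0
after  2: r0=0x65 r1=0xfe r2=0xdf r3=0xcd r4=0x63  N=1 Z=0
after  3: r0=0x65 r1=0xfe r2=0xa8 r3=0xcd r4=0x63  N=1 Z=0
after  4: r0=0x67 r1=0xfe r2=0xa8 r3=0xcd r4=0x63  N=0 Z=0
after  5: r0=0x67 r1=0xfe r2=0x45 r3=0xcd r4=0x63  N=0 Z=0
after  6: r0=0x67 r1=0xff r2=0x45 r3=0xcd r4=0x63  N=1 Z=0
after  7: r0=0xcd r1=0xff r2=0x45 r3=0xcd r4=0x63  N=1 Z=0
after  8: r0=0xcd r1=0xff r2=0x00 r3=0xcd r4=0x63  N=0 Z=1
-- IRQ taken; context saved, return-PC = 9 --
mismatch: r1: reported 0xfb vs actual 0xff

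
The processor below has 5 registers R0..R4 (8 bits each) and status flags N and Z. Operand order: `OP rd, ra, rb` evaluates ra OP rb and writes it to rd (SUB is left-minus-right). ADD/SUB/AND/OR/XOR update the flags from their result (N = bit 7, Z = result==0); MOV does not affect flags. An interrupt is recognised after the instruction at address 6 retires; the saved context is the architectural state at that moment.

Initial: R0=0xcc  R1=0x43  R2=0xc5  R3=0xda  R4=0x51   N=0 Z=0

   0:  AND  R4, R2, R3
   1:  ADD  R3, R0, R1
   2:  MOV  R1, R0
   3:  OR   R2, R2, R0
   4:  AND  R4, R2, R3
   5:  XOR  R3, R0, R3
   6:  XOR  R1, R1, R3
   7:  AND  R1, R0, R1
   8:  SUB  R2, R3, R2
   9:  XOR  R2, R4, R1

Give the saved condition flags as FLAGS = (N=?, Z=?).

FLAGS = (N=0, Z=0)

after  0: R0=0xcc R1=0x43 R2=0xc5 R3=0xda R4=0xc0  N=1 Z=0
after  1: R0=0xcc R1=0x43 R2=0xc5 R3=0x0f R4=0xc0  N=0 Z=0
after  2: R0=0xcc R1=0xcc R2=0xc5 R3=0x0f R4=0xc0  N=0 Z=0
after  3: R0=0xcc R1=0xcc R2=0xcd R3=0x0f R4=0xc0  N=1 Z=0
after  4: R0=0xcc R1=0xcc R2=0xcd R3=0x0f R4=0x0d  N=0 Z=0
after  5: R0=0xcc R1=0xcc R2=0xcd R3=0xc3 R4=0x0d  N=1 Z=0
after  6: R0=0xcc R1=0x0f R2=0xcd R3=0xc3 R4=0x0d  N=0 Z=0
-- IRQ taken; context saved, return-PC = 7 --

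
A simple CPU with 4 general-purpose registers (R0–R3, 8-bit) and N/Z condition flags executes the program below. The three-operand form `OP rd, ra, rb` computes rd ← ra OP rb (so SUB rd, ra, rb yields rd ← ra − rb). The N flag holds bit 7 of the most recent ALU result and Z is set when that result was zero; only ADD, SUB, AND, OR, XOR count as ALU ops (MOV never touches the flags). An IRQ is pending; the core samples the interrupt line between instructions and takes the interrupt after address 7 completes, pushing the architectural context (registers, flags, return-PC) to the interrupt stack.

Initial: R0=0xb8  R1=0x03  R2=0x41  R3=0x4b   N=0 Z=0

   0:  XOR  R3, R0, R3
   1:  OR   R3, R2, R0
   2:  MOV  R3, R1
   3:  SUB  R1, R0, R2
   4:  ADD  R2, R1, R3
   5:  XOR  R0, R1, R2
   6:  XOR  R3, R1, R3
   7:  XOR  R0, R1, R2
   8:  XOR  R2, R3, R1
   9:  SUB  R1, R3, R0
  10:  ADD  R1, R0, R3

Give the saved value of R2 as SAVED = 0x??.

after  0: R0=0xb8 R1=0x03 R2=0x41 R3=0xf3  N=1 Z=0
after  1: R0=0xb8 R1=0x03 R2=0x41 R3=0xf9  N=1 Z=0
after  2: R0=0xb8 R1=0x03 R2=0x41 R3=0x03  N=1 Z=0
after  3: R0=0xb8 R1=0x77 R2=0x41 R3=0x03  N=0 Z=0
after  4: R0=0xb8 R1=0x77 R2=0x7a R3=0x03  N=0 Z=0
after  5: R0=0x0d R1=0x77 R2=0x7a R3=0x03  N=0 Z=0
after  6: R0=0x0d R1=0x77 R2=0x7a R3=0x74  N=0 Z=0
after  7: R0=0x0d R1=0x77 R2=0x7a R3=0x74  N=0 Z=0
-- IRQ taken; context saved, return-PC = 8 --

SAVED = 0x7a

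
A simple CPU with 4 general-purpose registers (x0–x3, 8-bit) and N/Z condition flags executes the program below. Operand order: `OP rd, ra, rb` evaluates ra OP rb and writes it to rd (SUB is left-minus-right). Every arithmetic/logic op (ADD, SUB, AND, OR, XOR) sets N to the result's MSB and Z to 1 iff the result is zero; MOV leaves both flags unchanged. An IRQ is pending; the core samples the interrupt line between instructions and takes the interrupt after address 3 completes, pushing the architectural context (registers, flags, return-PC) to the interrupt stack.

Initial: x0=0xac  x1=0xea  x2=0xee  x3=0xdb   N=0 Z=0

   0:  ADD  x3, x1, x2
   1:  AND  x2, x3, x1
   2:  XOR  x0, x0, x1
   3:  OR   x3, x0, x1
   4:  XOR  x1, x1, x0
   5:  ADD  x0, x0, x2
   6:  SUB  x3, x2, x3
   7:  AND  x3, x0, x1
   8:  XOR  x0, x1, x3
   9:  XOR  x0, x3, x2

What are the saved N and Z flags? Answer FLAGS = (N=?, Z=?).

after  0: x0=0xac x1=0xea x2=0xee x3=0xd8  N=1 Z=0
after  1: x0=0xac x1=0xea x2=0xc8 x3=0xd8  N=1 Z=0
after  2: x0=0x46 x1=0xea x2=0xc8 x3=0xd8  N=0 Z=0
after  3: x0=0x46 x1=0xea x2=0xc8 x3=0xee  N=1 Z=0
-- IRQ taken; context saved, return-PC = 4 --

FLAGS = (N=1, Z=0)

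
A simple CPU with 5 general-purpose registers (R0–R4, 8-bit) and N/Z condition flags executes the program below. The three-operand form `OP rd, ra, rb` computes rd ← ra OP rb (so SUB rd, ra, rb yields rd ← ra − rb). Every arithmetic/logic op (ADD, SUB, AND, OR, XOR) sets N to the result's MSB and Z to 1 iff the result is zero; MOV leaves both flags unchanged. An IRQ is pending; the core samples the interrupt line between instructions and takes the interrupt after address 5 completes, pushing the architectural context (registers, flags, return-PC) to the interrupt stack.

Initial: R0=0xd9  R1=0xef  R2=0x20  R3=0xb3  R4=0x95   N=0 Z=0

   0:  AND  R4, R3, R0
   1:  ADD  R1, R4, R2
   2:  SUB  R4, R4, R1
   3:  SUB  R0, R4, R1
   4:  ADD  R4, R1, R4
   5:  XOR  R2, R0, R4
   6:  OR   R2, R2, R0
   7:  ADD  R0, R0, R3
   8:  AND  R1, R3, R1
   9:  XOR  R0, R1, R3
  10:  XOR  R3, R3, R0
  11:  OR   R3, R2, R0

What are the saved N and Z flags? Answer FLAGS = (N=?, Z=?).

FLAGS = (N=1, Z=0)

after  0: R0=0xd9 R1=0xef R2=0x20 R3=0xb3 R4=0x91  N=1 Z=0
after  1: R0=0xd9 R1=0xb1 R2=0x20 R3=0xb3 R4=0x91  N=1 Z=0
after  2: R0=0xd9 R1=0xb1 R2=0x20 R3=0xb3 R4=0xe0  N=1 Z=0
after  3: R0=0x2f R1=0xb1 R2=0x20 R3=0xb3 R4=0xe0  N=0 Z=0
after  4: R0=0x2f R1=0xb1 R2=0x20 R3=0xb3 R4=0x91  N=1 Z=0
after  5: R0=0x2f R1=0xb1 R2=0xbe R3=0xb3 R4=0x91  N=1 Z=0
-- IRQ taken; context saved, return-PC = 6 --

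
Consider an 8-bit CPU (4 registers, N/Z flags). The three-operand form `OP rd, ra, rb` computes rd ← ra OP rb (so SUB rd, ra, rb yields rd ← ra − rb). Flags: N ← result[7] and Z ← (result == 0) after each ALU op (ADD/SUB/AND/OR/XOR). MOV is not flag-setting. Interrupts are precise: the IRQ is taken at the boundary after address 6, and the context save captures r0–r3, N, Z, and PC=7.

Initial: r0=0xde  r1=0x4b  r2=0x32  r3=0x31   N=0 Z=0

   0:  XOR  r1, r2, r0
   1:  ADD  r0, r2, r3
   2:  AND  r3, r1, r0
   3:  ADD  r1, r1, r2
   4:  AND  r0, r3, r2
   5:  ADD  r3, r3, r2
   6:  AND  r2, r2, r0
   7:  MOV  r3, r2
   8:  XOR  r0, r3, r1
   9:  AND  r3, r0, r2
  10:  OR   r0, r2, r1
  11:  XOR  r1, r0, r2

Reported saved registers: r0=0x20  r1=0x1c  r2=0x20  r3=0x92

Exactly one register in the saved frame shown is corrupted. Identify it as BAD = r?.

BAD = r1

after  0: r0=0xde r1=0xec r2=0x32 r3=0x31  N=1 Z=0
after  1: r0=0x63 r1=0xec r2=0x32 r3=0x31  N=0 Z=0
after  2: r0=0x63 r1=0xec r2=0x32 r3=0x60  N=0 Z=0
after  3: r0=0x63 r1=0x1e r2=0x32 r3=0x60  N=0 Z=0
after  4: r0=0x20 r1=0x1e r2=0x32 r3=0x60  N=0 Z=0
after  5: r0=0x20 r1=0x1e r2=0x32 r3=0x92  N=1 Z=0
after  6: r0=0x20 r1=0x1e r2=0x20 r3=0x92  N=0 Z=0
-- IRQ taken; context saved, return-PC = 7 --
mismatch: r1: reported 0x1c vs actual 0x1e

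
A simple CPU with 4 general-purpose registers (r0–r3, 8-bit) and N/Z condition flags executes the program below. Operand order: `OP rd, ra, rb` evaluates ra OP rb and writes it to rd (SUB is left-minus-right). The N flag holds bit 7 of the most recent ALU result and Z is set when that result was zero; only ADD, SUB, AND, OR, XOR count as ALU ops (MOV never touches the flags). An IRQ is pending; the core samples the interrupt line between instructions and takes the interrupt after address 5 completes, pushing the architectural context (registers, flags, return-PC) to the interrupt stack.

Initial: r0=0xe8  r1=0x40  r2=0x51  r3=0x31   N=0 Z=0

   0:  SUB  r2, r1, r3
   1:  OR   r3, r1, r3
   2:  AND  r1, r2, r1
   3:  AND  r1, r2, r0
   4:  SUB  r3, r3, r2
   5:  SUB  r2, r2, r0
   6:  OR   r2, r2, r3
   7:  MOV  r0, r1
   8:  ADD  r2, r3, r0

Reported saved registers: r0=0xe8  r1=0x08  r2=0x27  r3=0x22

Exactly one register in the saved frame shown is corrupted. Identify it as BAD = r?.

BAD = r3

after  0: r0=0xe8 r1=0x40 r2=0x0f r3=0x31  N=0 Z=0
after  1: r0=0xe8 r1=0x40 r2=0x0f r3=0x71  N=0 Z=0
after  2: r0=0xe8 r1=0x00 r2=0x0f r3=0x71  N=0 Z=1
after  3: r0=0xe8 r1=0x08 r2=0x0f r3=0x71  N=0 Z=0
after  4: r0=0xe8 r1=0x08 r2=0x0f r3=0x62  N=0 Z=0
after  5: r0=0xe8 r1=0x08 r2=0x27 r3=0x62  N=0 Z=0
-- IRQ taken; context saved, return-PC = 6 --
mismatch: r3: reported 0x22 vs actual 0x62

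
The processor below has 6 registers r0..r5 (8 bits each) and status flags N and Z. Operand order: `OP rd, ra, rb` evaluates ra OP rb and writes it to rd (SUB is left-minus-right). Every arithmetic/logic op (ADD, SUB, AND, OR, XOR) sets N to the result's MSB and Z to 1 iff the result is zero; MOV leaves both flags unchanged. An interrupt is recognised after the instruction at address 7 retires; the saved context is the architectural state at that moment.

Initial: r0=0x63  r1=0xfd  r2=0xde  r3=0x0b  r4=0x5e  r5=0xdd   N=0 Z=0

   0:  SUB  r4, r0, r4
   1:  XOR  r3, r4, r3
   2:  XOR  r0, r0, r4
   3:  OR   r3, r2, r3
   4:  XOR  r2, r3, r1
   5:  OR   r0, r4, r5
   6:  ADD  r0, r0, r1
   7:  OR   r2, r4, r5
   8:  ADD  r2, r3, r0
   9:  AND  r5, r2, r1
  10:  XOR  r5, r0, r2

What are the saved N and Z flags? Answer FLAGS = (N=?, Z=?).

after  0: r0=0x63 r1=0xfd r2=0xde r3=0x0b r4=0x05 r5=0xdd  N=0 Z=0
after  1: r0=0x63 r1=0xfd r2=0xde r3=0x0e r4=0x05 r5=0xdd  N=0 Z=0
after  2: r0=0x66 r1=0xfd r2=0xde r3=0x0e r4=0x05 r5=0xdd  N=0 Z=0
after  3: r0=0x66 r1=0xfd r2=0xde r3=0xde r4=0x05 r5=0xdd  N=1 Z=0
after  4: r0=0x66 r1=0xfd r2=0x23 r3=0xde r4=0x05 r5=0xdd  N=0 Z=0
after  5: r0=0xdd r1=0xfd r2=0x23 r3=0xde r4=0x05 r5=0xdd  N=1 Z=0
after  6: r0=0xda r1=0xfd r2=0x23 r3=0xde r4=0x05 r5=0xdd  N=1 Z=0
after  7: r0=0xda r1=0xfd r2=0xdd r3=0xde r4=0x05 r5=0xdd  N=1 Z=0
-- IRQ taken; context saved, return-PC = 8 --

FLAGS = (N=1, Z=0)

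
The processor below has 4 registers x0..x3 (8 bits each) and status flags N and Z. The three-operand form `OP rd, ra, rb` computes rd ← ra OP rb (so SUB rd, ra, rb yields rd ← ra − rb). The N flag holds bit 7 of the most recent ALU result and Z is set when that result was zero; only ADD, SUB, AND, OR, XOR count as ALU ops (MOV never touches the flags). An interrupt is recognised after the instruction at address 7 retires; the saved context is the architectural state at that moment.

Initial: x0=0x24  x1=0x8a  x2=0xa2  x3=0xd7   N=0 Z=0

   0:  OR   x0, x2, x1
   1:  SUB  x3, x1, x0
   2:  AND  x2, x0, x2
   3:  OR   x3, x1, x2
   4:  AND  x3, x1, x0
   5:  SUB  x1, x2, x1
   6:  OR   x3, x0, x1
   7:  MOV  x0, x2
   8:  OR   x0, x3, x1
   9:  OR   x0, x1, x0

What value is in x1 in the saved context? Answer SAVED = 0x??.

SAVED = 0x18

after  0: x0=0xaa x1=0x8a x2=0xa2 x3=0xd7  N=1 Z=0
after  1: x0=0xaa x1=0x8a x2=0xa2 x3=0xe0  N=1 Z=0
after  2: x0=0xaa x1=0x8a x2=0xa2 x3=0xe0  N=1 Z=0
after  3: x0=0xaa x1=0x8a x2=0xa2 x3=0xaa  N=1 Z=0
after  4: x0=0xaa x1=0x8a x2=0xa2 x3=0x8a  N=1 Z=0
after  5: x0=0xaa x1=0x18 x2=0xa2 x3=0x8a  N=0 Z=0
after  6: x0=0xaa x1=0x18 x2=0xa2 x3=0xba  N=1 Z=0
after  7: x0=0xa2 x1=0x18 x2=0xa2 x3=0xba  N=1 Z=0
-- IRQ taken; context saved, return-PC = 8 --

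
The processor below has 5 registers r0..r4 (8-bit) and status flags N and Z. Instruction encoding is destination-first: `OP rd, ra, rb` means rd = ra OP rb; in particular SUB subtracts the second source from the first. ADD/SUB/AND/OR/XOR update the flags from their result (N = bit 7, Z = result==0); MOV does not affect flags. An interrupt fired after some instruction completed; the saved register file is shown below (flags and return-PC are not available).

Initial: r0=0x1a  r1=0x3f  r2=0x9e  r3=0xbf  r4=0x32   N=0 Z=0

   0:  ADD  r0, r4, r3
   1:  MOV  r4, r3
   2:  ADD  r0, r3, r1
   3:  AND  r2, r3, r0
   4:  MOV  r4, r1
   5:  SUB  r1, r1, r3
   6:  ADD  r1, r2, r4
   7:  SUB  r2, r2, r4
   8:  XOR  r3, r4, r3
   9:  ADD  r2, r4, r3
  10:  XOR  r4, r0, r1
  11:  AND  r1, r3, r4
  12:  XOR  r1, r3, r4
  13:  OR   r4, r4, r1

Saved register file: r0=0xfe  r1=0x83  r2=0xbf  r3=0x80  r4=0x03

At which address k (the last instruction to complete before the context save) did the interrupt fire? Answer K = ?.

K = 12

after  0: r0=0xf1 r1=0x3f r2=0x9e r3=0xbf r4=0x32  N=1 Z=0
after  1: r0=0xf1 r1=0x3f r2=0x9e r3=0xbf r4=0xbf  N=1 Z=0
after  2: r0=0xfe r1=0x3f r2=0x9e r3=0xbf r4=0xbf  N=1 Z=0
after  3: r0=0xfe r1=0x3f r2=0xbe r3=0xbf r4=0xbf  N=1 Z=0
after  4: r0=0xfe r1=0x3f r2=0xbe r3=0xbf r4=0x3f  N=1 Z=0
after  5: r0=0xfe r1=0x80 r2=0xbe r3=0xbf r4=0x3f  N=1 Z=0
after  6: r0=0xfe r1=0xfd r2=0xbe r3=0xbf r4=0x3f  N=1 Z=0
after  7: r0=0xfe r1=0xfd r2=0x7f r3=0xbf r4=0x3f  N=0 Z=0
after  8: r0=0xfe r1=0xfd r2=0x7f r3=0x80 r4=0x3f  N=1 Z=0
after  9: r0=0xfe r1=0xfd r2=0xbf r3=0x80 r4=0x3f  N=1 Z=0
after 10: r0=0xfe r1=0xfd r2=0xbf r3=0x80 r4=0x03  N=0 Z=0
after 11: r0=0xfe r1=0x00 r2=0xbf r3=0x80 r4=0x03  N=0 Z=1
after 12: r0=0xfe r1=0x83 r2=0xbf r3=0x80 r4=0x03  N=1 Z=0
-- IRQ taken; context saved, return-PC = 13 --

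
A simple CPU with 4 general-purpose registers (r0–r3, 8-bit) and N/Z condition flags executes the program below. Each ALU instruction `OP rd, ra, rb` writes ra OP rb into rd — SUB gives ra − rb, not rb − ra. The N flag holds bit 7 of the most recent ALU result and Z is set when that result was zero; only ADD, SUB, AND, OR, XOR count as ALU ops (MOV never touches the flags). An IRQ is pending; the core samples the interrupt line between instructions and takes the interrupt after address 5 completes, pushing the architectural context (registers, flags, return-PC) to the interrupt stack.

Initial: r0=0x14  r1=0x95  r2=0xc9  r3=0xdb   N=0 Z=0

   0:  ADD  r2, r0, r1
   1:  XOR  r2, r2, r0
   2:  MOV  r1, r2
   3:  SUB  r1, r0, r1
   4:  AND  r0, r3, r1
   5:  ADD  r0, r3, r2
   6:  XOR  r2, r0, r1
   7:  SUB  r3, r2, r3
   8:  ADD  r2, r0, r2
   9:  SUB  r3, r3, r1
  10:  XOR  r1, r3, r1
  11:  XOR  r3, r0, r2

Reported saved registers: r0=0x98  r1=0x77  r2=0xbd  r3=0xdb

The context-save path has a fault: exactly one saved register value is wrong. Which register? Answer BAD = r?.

BAD = r1

after  0: r0=0x14 r1=0x95 r2=0xa9 r3=0xdb  N=1 Z=0
after  1: r0=0x14 r1=0x95 r2=0xbd r3=0xdb  N=1 Z=0
after  2: r0=0x14 r1=0xbd r2=0xbd r3=0xdb  N=1 Z=0
after  3: r0=0x14 r1=0x57 r2=0xbd r3=0xdb  N=0 Z=0
after  4: r0=0x53 r1=0x57 r2=0xbd r3=0xdb  N=0 Z=0
after  5: r0=0x98 r1=0x57 r2=0xbd r3=0xdb  N=1 Z=0
-- IRQ taken; context saved, return-PC = 6 --
mismatch: r1: reported 0x77 vs actual 0x57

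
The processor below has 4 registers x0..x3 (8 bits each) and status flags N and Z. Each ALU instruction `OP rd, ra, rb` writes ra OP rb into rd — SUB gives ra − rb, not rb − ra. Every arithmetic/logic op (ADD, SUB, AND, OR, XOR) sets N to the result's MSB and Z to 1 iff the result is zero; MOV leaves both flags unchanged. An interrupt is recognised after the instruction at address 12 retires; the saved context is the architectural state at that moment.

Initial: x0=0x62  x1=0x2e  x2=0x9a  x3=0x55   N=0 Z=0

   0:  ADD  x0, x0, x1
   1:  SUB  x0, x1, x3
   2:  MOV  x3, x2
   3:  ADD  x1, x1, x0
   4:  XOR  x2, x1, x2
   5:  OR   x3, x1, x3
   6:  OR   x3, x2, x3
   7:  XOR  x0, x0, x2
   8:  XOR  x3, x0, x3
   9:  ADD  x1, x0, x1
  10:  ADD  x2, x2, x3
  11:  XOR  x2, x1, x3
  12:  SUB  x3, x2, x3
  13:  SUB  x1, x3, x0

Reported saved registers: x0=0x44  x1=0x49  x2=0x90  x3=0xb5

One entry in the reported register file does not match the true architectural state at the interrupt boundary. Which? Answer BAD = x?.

after  0: x0=0x90 x1=0x2e x2=0x9a x3=0x55  N=1 Z=0
after  1: x0=0xd9 x1=0x2e x2=0x9a x3=0x55  N=1 Z=0
after  2: x0=0xd9 x1=0x2e x2=0x9a x3=0x9a  N=1 Z=0
after  3: x0=0xd9 x1=0x07 x2=0x9a x3=0x9a  N=0 Z=0
after  4: x0=0xd9 x1=0x07 x2=0x9d x3=0x9a  N=1 Z=0
after  5: x0=0xd9 x1=0x07 x2=0x9d x3=0x9f  N=1 Z=0
after  6: x0=0xd9 x1=0x07 x2=0x9d x3=0x9f  N=1 Z=0
after  7: x0=0x44 x1=0x07 x2=0x9d x3=0x9f  N=0 Z=0
after  8: x0=0x44 x1=0x07 x2=0x9d x3=0xdb  N=1 Z=0
after  9: x0=0x44 x1=0x4b x2=0x9d x3=0xdb  N=0 Z=0
after 10: x0=0x44 x1=0x4b x2=0x78 x3=0xdb  N=0 Z=0
after 11: x0=0x44 x1=0x4b x2=0x90 x3=0xdb  N=1 Z=0
after 12: x0=0x44 x1=0x4b x2=0x90 x3=0xb5  N=1 Z=0
-- IRQ taken; context saved, return-PC = 13 --
mismatch: x1: reported 0x49 vs actual 0x4b

BAD = x1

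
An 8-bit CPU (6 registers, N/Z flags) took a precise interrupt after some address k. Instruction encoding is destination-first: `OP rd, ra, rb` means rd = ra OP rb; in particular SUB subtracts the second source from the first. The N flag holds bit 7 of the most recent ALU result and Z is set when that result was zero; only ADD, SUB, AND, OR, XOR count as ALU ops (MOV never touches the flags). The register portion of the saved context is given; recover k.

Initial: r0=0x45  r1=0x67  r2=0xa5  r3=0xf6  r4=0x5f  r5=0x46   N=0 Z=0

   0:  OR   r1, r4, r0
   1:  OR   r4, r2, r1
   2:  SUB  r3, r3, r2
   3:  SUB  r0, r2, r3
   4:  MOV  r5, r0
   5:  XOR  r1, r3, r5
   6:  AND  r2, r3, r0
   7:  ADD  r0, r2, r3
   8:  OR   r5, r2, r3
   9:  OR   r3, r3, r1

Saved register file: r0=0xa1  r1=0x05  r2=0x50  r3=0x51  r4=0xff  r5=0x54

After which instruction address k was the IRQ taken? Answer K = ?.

after  0: r0=0x45 r1=0x5f r2=0xa5 r3=0xf6 r4=0x5f r5=0x46  N=0 Z=0
after  1: r0=0x45 r1=0x5f r2=0xa5 r3=0xf6 r4=0xff r5=0x46  N=1 Z=0
after  2: r0=0x45 r1=0x5f r2=0xa5 r3=0x51 r4=0xff r5=0x46  N=0 Z=0
after  3: r0=0x54 r1=0x5f r2=0xa5 r3=0x51 r4=0xff r5=0x46  N=0 Z=0
after  4: r0=0x54 r1=0x5f r2=0xa5 r3=0x51 r4=0xff r5=0x54  N=0 Z=0
after  5: r0=0x54 r1=0x05 r2=0xa5 r3=0x51 r4=0xff r5=0x54  N=0 Z=0
after  6: r0=0x54 r1=0x05 r2=0x50 r3=0x51 r4=0xff r5=0x54  N=0 Z=0
after  7: r0=0xa1 r1=0x05 r2=0x50 r3=0x51 r4=0xff r5=0x54  N=1 Z=0
-- IRQ taken; context saved, return-PC = 8 --

K = 7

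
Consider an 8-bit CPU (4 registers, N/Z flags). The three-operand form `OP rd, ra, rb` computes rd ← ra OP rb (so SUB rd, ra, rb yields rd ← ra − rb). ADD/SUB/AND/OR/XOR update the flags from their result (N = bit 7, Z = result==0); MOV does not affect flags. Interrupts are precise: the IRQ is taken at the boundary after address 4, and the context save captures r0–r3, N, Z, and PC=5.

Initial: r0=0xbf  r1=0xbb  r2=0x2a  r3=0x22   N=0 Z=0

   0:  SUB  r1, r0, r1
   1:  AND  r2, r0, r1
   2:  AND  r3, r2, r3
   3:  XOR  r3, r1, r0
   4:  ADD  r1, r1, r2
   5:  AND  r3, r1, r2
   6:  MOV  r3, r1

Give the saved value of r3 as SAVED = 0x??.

SAVED = 0xbb

after  0: r0=0xbf r1=0x04 r2=0x2a r3=0x22  N=0 Z=0
after  1: r0=0xbf r1=0x04 r2=0x04 r3=0x22  N=0 Z=0
after  2: r0=0xbf r1=0x04 r2=0x04 r3=0x00  N=0 Z=1
after  3: r0=0xbf r1=0x04 r2=0x04 r3=0xbb  N=1 Z=0
after  4: r0=0xbf r1=0x08 r2=0x04 r3=0xbb  N=0 Z=0
-- IRQ taken; context saved, return-PC = 5 --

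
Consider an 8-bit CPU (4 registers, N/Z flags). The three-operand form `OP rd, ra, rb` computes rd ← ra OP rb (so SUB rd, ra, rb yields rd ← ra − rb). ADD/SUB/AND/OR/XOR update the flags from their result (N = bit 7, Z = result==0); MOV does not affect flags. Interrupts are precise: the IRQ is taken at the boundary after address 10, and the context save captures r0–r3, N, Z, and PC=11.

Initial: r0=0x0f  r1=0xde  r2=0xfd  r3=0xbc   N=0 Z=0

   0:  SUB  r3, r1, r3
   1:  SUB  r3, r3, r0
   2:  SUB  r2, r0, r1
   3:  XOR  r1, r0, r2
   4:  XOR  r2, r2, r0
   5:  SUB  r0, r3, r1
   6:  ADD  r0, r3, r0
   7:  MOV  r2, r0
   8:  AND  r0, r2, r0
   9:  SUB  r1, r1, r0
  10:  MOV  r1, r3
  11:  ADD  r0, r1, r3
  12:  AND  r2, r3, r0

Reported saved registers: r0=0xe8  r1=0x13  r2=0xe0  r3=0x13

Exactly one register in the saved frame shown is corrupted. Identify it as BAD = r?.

BAD = r2

after  0: r0=0x0f r1=0xde r2=0xfd r3=0x22  N=0 Z=0
after  1: r0=0x0f r1=0xde r2=0xfd r3=0x13  N=0 Z=0
after  2: r0=0x0f r1=0xde r2=0x31 r3=0x13  N=0 Z=0
after  3: r0=0x0f r1=0x3e r2=0x31 r3=0x13  N=0 Z=0
after  4: r0=0x0f r1=0x3e r2=0x3e r3=0x13  N=0 Z=0
after  5: r0=0xd5 r1=0x3e r2=0x3e r3=0x13  N=1 Z=0
after  6: r0=0xe8 r1=0x3e r2=0x3e r3=0x13  N=1 Z=0
after  7: r0=0xe8 r1=0x3e r2=0xe8 r3=0x13  N=1 Z=0
after  8: r0=0xe8 r1=0x3e r2=0xe8 r3=0x13  N=1 Z=0
after  9: r0=0xe8 r1=0x56 r2=0xe8 r3=0x13  N=0 Z=0
after 10: r0=0xe8 r1=0x13 r2=0xe8 r3=0x13  N=0 Z=0
-- IRQ taken; context saved, return-PC = 11 --
mismatch: r2: reported 0xe0 vs actual 0xe8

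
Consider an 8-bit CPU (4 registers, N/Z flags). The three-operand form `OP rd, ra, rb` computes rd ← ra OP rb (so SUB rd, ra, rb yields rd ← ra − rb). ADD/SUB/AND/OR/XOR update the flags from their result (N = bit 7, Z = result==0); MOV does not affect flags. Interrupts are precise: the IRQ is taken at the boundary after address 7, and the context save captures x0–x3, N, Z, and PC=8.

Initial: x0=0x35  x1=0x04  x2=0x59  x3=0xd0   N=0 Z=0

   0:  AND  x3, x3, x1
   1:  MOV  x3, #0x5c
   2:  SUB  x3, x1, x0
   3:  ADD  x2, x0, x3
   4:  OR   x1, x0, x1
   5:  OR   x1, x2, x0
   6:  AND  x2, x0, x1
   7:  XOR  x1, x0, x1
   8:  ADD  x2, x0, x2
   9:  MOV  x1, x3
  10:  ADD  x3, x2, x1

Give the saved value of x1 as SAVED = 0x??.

SAVED = 0x00

after  0: x0=0x35 x1=0x04 x2=0x59 x3=0x00  N=0 Z=1
after  1: x0=0x35 x1=0x04 x2=0x59 x3=0x5c  N=0 Z=1
after  2: x0=0x35 x1=0x04 x2=0x59 x3=0xcf  N=1 Z=0
after  3: x0=0x35 x1=0x04 x2=0x04 x3=0xcf  N=0 Z=0
after  4: x0=0x35 x1=0x35 x2=0x04 x3=0xcf  N=0 Z=0
after  5: x0=0x35 x1=0x35 x2=0x04 x3=0xcf  N=0 Z=0
after  6: x0=0x35 x1=0x35 x2=0x35 x3=0xcf  N=0 Z=0
after  7: x0=0x35 x1=0x00 x2=0x35 x3=0xcf  N=0 Z=1
-- IRQ taken; context saved, return-PC = 8 --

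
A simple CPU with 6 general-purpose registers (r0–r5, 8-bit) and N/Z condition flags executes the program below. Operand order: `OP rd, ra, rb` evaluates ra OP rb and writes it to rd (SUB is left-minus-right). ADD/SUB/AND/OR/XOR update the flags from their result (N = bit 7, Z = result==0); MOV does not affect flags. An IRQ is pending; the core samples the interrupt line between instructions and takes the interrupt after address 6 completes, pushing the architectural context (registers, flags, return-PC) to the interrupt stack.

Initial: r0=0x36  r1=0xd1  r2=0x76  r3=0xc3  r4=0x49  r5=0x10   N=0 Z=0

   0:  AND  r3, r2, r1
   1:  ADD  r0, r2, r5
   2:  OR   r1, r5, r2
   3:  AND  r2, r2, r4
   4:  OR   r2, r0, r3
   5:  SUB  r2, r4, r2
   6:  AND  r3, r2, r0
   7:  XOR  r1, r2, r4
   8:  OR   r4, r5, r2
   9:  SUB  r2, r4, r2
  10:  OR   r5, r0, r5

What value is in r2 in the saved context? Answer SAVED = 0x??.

after  0: r0=0x36 r1=0xd1 r2=0x76 r3=0x50 r4=0x49 r5=0x10  N=0 Z=0
after  1: r0=0x86 r1=0xd1 r2=0x76 r3=0x50 r4=0x49 r5=0x10  N=1 Z=0
after  2: r0=0x86 r1=0x76 r2=0x76 r3=0x50 r4=0x49 r5=0x10  N=0 Z=0
after  3: r0=0x86 r1=0x76 r2=0x40 r3=0x50 r4=0x49 r5=0x10  N=0 Z=0
after  4: r0=0x86 r1=0x76 r2=0xd6 r3=0x50 r4=0x49 r5=0x10  N=1 Z=0
after  5: r0=0x86 r1=0x76 r2=0x73 r3=0x50 r4=0x49 r5=0x10  N=0 Z=0
after  6: r0=0x86 r1=0x76 r2=0x73 r3=0x02 r4=0x49 r5=0x10  N=0 Z=0
-- IRQ taken; context saved, return-PC = 7 --

SAVED = 0x73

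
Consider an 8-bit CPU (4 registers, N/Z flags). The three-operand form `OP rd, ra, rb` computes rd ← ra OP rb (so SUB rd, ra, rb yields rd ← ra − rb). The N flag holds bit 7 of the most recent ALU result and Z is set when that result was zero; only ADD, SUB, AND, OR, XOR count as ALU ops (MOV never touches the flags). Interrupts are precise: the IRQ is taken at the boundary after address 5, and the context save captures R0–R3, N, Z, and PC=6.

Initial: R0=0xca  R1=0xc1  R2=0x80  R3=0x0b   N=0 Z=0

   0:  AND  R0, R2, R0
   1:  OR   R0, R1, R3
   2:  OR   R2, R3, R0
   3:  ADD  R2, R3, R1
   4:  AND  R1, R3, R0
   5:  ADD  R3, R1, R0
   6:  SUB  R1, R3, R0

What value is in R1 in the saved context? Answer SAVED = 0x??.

SAVED = 0x0b

after  0: R0=0x80 R1=0xc1 R2=0x80 R3=0x0b  N=1 Z=0
after  1: R0=0xcb R1=0xc1 R2=0x80 R3=0x0b  N=1 Z=0
after  2: R0=0xcb R1=0xc1 R2=0xcb R3=0x0b  N=1 Z=0
after  3: R0=0xcb R1=0xc1 R2=0xcc R3=0x0b  N=1 Z=0
after  4: R0=0xcb R1=0x0b R2=0xcc R3=0x0b  N=0 Z=0
after  5: R0=0xcb R1=0x0b R2=0xcc R3=0xd6  N=1 Z=0
-- IRQ taken; context saved, return-PC = 6 --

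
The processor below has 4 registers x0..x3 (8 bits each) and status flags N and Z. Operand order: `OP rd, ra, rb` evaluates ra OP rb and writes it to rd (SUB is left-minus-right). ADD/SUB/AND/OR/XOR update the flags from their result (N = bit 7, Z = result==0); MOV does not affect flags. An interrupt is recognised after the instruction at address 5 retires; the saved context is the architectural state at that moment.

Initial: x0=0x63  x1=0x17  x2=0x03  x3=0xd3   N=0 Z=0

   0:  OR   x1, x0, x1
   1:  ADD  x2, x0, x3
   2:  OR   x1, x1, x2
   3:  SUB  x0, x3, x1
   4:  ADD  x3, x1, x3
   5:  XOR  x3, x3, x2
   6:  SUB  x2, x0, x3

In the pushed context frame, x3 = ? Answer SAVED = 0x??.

SAVED = 0x7c

after  0: x0=0x63 x1=0x77 x2=0x03 x3=0xd3  N=0 Z=0
after  1: x0=0x63 x1=0x77 x2=0x36 x3=0xd3  N=0 Z=0
after  2: x0=0x63 x1=0x77 x2=0x36 x3=0xd3  N=0 Z=0
after  3: x0=0x5c x1=0x77 x2=0x36 x3=0xd3  N=0 Z=0
after  4: x0=0x5c x1=0x77 x2=0x36 x3=0x4a  N=0 Z=0
after  5: x0=0x5c x1=0x77 x2=0x36 x3=0x7c  N=0 Z=0
-- IRQ taken; context saved, return-PC = 6 --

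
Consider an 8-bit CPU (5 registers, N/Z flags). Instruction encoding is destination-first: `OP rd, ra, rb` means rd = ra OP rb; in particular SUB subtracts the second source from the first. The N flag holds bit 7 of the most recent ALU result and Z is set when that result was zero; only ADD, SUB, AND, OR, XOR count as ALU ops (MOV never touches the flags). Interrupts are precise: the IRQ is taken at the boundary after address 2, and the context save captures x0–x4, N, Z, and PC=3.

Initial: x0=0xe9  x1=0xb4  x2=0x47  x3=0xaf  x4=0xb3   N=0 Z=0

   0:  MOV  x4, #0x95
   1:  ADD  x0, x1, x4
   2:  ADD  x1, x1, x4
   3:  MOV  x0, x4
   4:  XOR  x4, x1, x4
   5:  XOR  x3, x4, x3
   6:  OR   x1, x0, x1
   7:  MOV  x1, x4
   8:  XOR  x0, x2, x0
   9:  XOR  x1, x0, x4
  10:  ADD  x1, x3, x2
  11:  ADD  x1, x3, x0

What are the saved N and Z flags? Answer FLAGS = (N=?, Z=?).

FLAGS = (N=0, Z=0)

after  0: x0=0xe9 x1=0xb4 x2=0x47 x3=0xaf x4=0x95  N=0 Z=0
after  1: x0=0x49 x1=0xb4 x2=0x47 x3=0xaf x4=0x95  N=0 Z=0
after  2: x0=0x49 x1=0x49 x2=0x47 x3=0xaf x4=0x95  N=0 Z=0
-- IRQ taken; context saved, return-PC = 3 --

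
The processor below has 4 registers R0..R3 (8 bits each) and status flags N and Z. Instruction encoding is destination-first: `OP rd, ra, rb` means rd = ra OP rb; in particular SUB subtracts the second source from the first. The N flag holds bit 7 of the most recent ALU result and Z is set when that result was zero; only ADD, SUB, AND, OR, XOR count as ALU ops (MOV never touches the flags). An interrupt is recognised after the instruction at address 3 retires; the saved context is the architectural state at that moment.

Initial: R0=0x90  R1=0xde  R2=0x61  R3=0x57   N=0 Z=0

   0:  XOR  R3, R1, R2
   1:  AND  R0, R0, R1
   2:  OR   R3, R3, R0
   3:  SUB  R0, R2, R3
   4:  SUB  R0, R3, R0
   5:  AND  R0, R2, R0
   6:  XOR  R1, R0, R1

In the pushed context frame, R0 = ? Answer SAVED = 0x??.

SAVED = 0xa2

after  0: R0=0x90 R1=0xde R2=0x61 R3=0xbf  N=1 Z=0
after  1: R0=0x90 R1=0xde R2=0x61 R3=0xbf  N=1 Z=0
after  2: R0=0x90 R1=0xde R2=0x61 R3=0xbf  N=1 Z=0
after  3: R0=0xa2 R1=0xde R2=0x61 R3=0xbf  N=1 Z=0
-- IRQ taken; context saved, return-PC = 4 --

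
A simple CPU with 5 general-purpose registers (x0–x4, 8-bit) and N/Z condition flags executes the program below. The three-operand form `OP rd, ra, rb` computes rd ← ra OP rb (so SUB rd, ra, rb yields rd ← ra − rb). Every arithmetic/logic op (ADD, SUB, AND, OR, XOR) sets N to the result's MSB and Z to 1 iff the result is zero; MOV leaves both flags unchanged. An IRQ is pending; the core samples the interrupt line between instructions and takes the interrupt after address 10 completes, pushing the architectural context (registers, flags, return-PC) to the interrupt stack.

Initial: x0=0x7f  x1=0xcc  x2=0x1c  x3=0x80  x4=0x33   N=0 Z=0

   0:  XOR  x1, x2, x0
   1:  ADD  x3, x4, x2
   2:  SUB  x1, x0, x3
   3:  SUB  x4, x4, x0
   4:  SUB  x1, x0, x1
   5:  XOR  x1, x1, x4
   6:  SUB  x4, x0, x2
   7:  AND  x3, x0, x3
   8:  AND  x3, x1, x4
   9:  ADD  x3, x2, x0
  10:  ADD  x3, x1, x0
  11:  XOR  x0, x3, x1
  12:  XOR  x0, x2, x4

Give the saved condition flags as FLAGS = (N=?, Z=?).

after  0: x0=0x7f x1=0x63 x2=0x1c x3=0x80 x4=0x33  N=0 Z=0
after  1: x0=0x7f x1=0x63 x2=0x1c x3=0x4f x4=0x33  N=0 Z=0
after  2: x0=0x7f x1=0x30 x2=0x1c x3=0x4f x4=0x33  N=0 Z=0
after  3: x0=0x7f x1=0x30 x2=0x1c x3=0x4f x4=0xb4  N=1 Z=0
after  4: x0=0x7f x1=0x4f x2=0x1c x3=0x4f x4=0xb4  N=0 Z=0
after  5: x0=0x7f x1=0xfb x2=0x1c x3=0x4f x4=0xb4  N=1 Z=0
after  6: x0=0x7f x1=0xfb x2=0x1c x3=0x4f x4=0x63  N=0 Z=0
after  7: x0=0x7f x1=0xfb x2=0x1c x3=0x4f x4=0x63  N=0 Z=0
after  8: x0=0x7f x1=0xfb x2=0x1c x3=0x63 x4=0x63  N=0 Z=0
after  9: x0=0x7f x1=0xfb x2=0x1c x3=0x9b x4=0x63  N=1 Z=0
after 10: x0=0x7f x1=0xfb x2=0x1c x3=0x7a x4=0x63  N=0 Z=0
-- IRQ taken; context saved, return-PC = 11 --

FLAGS = (N=0, Z=0)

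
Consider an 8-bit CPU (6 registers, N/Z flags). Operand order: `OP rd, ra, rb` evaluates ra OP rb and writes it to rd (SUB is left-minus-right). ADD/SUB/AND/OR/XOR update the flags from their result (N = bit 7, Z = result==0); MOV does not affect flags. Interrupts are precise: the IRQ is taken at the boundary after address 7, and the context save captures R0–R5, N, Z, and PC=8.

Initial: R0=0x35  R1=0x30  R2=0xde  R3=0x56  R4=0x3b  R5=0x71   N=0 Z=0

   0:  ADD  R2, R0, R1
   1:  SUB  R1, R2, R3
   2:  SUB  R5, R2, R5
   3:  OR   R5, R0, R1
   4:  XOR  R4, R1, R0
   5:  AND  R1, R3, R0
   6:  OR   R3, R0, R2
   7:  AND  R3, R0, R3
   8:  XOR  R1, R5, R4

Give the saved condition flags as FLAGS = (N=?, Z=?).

after  0: R0=0x35 R1=0x30 R2=0x65 R3=0x56 R4=0x3b R5=0x71  N=0 Z=0
after  1: R0=0x35 R1=0x0f R2=0x65 R3=0x56 R4=0x3b R5=0x71  N=0 Z=0
after  2: R0=0x35 R1=0x0f R2=0x65 R3=0x56 R4=0x3b R5=0xf4  N=1 Z=0
after  3: R0=0x35 R1=0x0f R2=0x65 R3=0x56 R4=0x3b R5=0x3f  N=0 Z=0
after  4: R0=0x35 R1=0x0f R2=0x65 R3=0x56 R4=0x3a R5=0x3f  N=0 Z=0
after  5: R0=0x35 R1=0x14 R2=0x65 R3=0x56 R4=0x3a R5=0x3f  N=0 Z=0
after  6: R0=0x35 R1=0x14 R2=0x65 R3=0x75 R4=0x3a R5=0x3f  N=0 Z=0
after  7: R0=0x35 R1=0x14 R2=0x65 R3=0x35 R4=0x3a R5=0x3f  N=0 Z=0
-- IRQ taken; context saved, return-PC = 8 --

FLAGS = (N=0, Z=0)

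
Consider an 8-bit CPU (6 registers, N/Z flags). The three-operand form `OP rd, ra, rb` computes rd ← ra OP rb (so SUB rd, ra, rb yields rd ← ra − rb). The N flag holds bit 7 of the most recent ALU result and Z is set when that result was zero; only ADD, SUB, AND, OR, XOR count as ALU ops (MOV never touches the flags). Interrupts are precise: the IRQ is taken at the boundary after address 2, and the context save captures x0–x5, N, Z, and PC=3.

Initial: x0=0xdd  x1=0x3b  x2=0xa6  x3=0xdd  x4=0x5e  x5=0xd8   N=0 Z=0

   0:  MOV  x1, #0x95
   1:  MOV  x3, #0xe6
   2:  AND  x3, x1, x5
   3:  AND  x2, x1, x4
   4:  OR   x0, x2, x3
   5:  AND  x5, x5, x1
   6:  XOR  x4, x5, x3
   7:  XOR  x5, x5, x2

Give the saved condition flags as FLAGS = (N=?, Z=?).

after  0: x0=0xdd x1=0x95 x2=0xa6 x3=0xdd x4=0x5e x5=0xd8  N=0 Z=0
after  1: x0=0xdd x1=0x95 x2=0xa6 x3=0xe6 x4=0x5e x5=0xd8  N=0 Z=0
after  2: x0=0xdd x1=0x95 x2=0xa6 x3=0x90 x4=0x5e x5=0xd8  N=1 Z=0
-- IRQ taken; context saved, return-PC = 3 --

FLAGS = (N=1, Z=0)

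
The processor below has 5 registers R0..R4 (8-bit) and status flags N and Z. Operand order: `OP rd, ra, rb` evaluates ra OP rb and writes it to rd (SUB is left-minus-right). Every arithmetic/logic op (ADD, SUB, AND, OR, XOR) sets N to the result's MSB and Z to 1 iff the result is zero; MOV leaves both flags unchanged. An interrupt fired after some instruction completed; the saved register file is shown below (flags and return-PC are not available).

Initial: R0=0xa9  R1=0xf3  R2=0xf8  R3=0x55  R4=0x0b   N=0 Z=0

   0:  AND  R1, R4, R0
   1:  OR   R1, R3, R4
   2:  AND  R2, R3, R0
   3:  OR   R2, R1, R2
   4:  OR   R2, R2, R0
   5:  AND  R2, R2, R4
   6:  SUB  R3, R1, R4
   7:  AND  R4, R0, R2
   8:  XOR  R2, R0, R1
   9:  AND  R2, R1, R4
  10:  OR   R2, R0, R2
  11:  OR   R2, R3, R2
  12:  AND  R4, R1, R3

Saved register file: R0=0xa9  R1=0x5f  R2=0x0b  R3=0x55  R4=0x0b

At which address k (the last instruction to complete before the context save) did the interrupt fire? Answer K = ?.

after  0: R0=0xa9 R1=0x09 R2=0xf8 R3=0x55 R4=0x0b  N=0 Z=0
after  1: R0=0xa9 R1=0x5f R2=0xf8 R3=0x55 R4=0x0b  N=0 Z=0
after  2: R0=0xa9 R1=0x5f R2=0x01 R3=0x55 R4=0x0b  N=0 Z=0
after  3: R0=0xa9 R1=0x5f R2=0x5f R3=0x55 R4=0x0b  N=0 Z=0
after  4: R0=0xa9 R1=0x5f R2=0xff R3=0x55 R4=0x0b  N=1 Z=0
after  5: R0=0xa9 R1=0x5f R2=0x0b R3=0x55 R4=0x0b  N=0 Z=0
-- IRQ taken; context saved, return-PC = 6 --

K = 5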